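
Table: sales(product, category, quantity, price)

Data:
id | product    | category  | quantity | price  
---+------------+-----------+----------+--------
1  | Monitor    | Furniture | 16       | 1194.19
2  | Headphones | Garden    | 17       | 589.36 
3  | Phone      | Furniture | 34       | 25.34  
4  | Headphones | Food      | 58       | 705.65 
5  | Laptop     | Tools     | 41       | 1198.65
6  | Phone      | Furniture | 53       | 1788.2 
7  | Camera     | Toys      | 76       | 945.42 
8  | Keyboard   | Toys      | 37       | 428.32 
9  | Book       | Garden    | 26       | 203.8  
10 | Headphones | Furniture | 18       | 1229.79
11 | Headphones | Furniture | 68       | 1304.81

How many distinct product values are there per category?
SELECT category, COUNT(DISTINCT product)
FROM sales
GROUP BY category

Result:
  Food: 1 distinct
  Furniture: 3 distinct
  Garden: 2 distinct
  Tools: 1 distinct
  Toys: 2 distinct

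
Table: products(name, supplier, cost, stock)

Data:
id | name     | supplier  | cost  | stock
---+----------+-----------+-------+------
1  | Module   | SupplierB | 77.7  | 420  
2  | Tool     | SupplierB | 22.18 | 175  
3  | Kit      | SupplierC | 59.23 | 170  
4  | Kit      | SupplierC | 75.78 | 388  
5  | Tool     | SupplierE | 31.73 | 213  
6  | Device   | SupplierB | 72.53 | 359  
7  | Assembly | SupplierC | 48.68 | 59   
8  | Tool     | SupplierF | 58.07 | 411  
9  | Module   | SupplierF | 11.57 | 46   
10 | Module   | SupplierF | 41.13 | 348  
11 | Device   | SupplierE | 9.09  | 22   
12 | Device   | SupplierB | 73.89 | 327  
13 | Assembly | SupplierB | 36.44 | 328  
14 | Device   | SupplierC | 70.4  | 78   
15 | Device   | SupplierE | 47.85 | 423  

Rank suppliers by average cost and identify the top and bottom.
SELECT supplier, AVG(cost)
FROM products
GROUP BY supplier
ORDER BY AVG(cost)

All groups:
  SupplierE: 29.56
  SupplierF: 36.92
  SupplierB: 56.55
  SupplierC: 63.52

Highest: SupplierC (63.52)
Lowest: SupplierE (29.56)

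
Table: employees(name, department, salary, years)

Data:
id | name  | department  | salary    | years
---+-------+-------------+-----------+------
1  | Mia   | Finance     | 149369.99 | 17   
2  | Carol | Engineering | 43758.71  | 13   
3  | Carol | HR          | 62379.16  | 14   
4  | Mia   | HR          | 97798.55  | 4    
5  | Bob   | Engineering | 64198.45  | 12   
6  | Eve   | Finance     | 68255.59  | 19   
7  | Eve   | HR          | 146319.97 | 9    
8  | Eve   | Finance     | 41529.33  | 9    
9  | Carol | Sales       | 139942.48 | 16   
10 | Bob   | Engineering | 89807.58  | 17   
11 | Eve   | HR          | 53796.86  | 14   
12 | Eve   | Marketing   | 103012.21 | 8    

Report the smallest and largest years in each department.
SELECT department, MIN(years), MAX(years)
FROM employees
GROUP BY department

Result:
  Engineering: min=12, max=17
  Finance: min=9, max=19
  HR: min=4, max=14
  Marketing: min=8, max=8
  Sales: min=16, max=16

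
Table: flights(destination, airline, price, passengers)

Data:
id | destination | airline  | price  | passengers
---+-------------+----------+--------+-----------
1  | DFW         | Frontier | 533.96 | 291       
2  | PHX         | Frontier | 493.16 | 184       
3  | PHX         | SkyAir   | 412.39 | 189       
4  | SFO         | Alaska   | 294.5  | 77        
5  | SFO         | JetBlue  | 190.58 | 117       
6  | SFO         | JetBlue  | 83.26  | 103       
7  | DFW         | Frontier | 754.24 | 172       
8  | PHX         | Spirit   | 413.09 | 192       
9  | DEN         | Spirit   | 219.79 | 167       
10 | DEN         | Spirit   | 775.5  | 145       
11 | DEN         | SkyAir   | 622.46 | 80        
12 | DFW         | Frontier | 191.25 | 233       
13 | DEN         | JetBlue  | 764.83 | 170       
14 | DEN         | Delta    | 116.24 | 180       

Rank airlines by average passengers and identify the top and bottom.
SELECT airline, AVG(passengers)
FROM flights
GROUP BY airline
ORDER BY AVG(passengers)

All groups:
  Alaska: 77.00
  JetBlue: 130.00
  SkyAir: 134.50
  Spirit: 168.00
  Delta: 180.00
  Frontier: 220.00

Highest: Frontier (220.00)
Lowest: Alaska (77.00)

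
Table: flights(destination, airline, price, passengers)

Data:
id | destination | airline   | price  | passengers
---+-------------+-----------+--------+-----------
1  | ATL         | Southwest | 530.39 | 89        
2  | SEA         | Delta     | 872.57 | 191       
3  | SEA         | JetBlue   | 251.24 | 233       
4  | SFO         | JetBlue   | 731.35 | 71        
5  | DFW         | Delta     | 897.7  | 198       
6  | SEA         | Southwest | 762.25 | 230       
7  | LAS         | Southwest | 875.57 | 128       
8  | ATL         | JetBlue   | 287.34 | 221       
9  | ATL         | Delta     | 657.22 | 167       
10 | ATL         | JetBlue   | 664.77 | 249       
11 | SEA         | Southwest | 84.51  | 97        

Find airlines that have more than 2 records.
SELECT airline, COUNT(*) as cnt
FROM flights
GROUP BY airline
HAVING COUNT(*) > 2

Result:
  Delta: 3
  JetBlue: 4
  Southwest: 4

Note: HAVING filters groups after aggregation, WHERE filters rows before.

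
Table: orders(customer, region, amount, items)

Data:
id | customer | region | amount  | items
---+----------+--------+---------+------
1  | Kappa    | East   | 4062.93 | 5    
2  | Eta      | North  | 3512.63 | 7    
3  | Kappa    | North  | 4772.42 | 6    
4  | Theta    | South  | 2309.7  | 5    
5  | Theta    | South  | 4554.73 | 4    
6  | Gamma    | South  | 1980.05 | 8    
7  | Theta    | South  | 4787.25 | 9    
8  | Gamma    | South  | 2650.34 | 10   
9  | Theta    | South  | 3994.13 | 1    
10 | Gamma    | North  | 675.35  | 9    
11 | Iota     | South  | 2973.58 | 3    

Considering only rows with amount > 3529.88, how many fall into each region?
SELECT region, COUNT(*)
FROM orders
WHERE amount > 3529.88
GROUP BY region

Note: WHERE filters rows before grouping.

Result:
  East: 1
  North: 1
  South: 3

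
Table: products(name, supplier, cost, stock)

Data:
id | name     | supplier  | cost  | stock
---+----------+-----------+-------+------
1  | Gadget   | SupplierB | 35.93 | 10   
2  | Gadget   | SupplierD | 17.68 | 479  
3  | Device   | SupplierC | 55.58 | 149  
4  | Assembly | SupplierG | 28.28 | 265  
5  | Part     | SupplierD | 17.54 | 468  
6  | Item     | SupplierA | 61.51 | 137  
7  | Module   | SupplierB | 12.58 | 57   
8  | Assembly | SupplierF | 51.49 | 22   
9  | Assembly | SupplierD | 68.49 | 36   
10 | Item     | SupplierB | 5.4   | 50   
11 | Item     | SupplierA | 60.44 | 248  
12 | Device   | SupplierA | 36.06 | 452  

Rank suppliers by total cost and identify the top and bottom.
SELECT supplier, SUM(cost)
FROM products
GROUP BY supplier
ORDER BY SUM(cost)

All groups:
  SupplierG: 28.28
  SupplierF: 51.49
  SupplierB: 53.91
  SupplierC: 55.58
  SupplierD: 103.71
  SupplierA: 158.01

Highest: SupplierA (158.01)
Lowest: SupplierG (28.28)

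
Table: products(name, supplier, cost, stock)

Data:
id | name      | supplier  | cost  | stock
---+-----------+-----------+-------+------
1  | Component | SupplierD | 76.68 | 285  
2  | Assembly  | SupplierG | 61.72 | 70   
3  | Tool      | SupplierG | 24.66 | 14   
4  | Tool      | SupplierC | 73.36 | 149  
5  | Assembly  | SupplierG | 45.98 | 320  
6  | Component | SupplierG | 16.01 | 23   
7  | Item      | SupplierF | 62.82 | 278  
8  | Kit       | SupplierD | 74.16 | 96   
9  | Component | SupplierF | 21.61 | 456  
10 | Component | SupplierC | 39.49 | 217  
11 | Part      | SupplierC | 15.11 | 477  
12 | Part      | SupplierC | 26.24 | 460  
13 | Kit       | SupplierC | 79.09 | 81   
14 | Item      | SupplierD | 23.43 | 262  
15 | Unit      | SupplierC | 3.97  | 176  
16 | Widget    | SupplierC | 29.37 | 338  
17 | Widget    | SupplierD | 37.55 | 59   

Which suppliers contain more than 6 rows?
SELECT supplier, COUNT(*) as cnt
FROM products
GROUP BY supplier
HAVING COUNT(*) > 6

Result:
  SupplierC: 7

Note: HAVING filters groups after aggregation, WHERE filters rows before.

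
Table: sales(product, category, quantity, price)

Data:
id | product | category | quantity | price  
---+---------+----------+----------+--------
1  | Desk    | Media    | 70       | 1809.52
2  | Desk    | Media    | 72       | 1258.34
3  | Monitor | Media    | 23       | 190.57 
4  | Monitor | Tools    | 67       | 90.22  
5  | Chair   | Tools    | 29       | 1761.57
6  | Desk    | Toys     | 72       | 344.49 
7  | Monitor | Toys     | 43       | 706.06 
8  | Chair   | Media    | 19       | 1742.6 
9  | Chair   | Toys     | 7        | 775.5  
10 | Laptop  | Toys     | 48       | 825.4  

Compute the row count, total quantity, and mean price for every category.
SELECT category,
       COUNT(*) as cnt,
       SUM(quantity) as total_quantity,
       AVG(price) as avg_price
FROM sales
GROUP BY category

Result:
  Media: 4 records, 184 total quantity, 1250.26 avg price
  Tools: 2 records, 96 total quantity, 925.90 avg price
  Toys: 4 records, 170 total quantity, 662.86 avg price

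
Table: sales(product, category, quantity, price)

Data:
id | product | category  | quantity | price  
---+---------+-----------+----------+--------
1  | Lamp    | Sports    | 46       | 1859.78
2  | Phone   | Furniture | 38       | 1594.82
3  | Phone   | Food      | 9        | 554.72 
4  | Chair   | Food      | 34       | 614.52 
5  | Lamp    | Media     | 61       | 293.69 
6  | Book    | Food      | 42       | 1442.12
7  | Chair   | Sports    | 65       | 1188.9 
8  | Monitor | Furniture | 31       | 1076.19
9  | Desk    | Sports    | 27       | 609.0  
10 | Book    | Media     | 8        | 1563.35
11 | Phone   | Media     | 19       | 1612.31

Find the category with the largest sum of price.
SELECT category, SUM(price) as val
FROM sales
GROUP BY category
ORDER BY val DESC
LIMIT 1

Result: Sports with sum(price) = 3657.68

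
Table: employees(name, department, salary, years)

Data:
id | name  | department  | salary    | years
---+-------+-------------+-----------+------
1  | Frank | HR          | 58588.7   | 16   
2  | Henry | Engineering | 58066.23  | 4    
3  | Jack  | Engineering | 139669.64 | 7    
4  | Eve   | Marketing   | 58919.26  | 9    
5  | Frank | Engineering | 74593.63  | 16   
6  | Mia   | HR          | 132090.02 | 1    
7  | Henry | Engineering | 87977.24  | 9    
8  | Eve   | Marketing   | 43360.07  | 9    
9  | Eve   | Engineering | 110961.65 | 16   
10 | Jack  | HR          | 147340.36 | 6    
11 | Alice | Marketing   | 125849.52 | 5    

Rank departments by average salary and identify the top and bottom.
SELECT department, AVG(salary)
FROM employees
GROUP BY department
ORDER BY AVG(salary)

All groups:
  Marketing: 76042.95
  Engineering: 94253.68
  HR: 112673.03

Highest: HR (112673.03)
Lowest: Marketing (76042.95)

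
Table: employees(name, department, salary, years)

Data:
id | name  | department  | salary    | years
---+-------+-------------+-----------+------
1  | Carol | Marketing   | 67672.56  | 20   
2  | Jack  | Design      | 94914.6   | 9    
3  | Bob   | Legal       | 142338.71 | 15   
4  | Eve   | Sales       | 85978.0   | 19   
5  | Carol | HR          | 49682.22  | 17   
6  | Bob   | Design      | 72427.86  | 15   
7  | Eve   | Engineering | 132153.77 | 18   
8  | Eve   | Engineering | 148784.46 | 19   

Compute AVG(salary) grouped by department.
SELECT department, AVG(salary) as result
FROM employees
GROUP BY department

Result:
  Design: 83671.23
  Engineering: 140469.12
  HR: 49682.22
  Legal: 142338.71
  Marketing: 67672.56
  Sales: 85978.00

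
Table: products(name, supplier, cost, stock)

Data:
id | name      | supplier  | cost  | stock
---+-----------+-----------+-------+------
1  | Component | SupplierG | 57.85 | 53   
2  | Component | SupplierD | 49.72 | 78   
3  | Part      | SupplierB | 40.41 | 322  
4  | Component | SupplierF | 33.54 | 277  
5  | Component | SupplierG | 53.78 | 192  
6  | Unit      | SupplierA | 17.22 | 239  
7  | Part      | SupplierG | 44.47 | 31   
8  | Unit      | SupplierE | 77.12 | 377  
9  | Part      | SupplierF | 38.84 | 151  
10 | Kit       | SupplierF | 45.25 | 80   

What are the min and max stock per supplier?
SELECT supplier, MIN(stock), MAX(stock)
FROM products
GROUP BY supplier

Result:
  SupplierA: min=239, max=239
  SupplierB: min=322, max=322
  SupplierD: min=78, max=78
  SupplierE: min=377, max=377
  SupplierF: min=80, max=277
  SupplierG: min=31, max=192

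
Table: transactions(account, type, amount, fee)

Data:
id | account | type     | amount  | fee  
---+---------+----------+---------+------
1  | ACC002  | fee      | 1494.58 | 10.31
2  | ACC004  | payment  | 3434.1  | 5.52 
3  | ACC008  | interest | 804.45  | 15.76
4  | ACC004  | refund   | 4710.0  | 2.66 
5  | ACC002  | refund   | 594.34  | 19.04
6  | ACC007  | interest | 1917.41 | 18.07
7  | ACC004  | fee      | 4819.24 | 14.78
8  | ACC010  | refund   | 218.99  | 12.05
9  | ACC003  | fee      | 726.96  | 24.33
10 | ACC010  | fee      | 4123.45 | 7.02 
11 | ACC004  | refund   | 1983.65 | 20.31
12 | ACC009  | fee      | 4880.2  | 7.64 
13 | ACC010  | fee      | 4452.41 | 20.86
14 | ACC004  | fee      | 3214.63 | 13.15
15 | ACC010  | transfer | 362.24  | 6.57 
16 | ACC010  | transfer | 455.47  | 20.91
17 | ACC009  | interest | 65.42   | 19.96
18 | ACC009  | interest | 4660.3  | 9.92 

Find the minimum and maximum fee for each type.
SELECT type, MIN(fee), MAX(fee)
FROM transactions
GROUP BY type

Result:
  fee: min=7.02, max=24.33
  interest: min=9.92, max=19.96
  payment: min=5.52, max=5.52
  refund: min=2.66, max=20.31
  transfer: min=6.57, max=20.91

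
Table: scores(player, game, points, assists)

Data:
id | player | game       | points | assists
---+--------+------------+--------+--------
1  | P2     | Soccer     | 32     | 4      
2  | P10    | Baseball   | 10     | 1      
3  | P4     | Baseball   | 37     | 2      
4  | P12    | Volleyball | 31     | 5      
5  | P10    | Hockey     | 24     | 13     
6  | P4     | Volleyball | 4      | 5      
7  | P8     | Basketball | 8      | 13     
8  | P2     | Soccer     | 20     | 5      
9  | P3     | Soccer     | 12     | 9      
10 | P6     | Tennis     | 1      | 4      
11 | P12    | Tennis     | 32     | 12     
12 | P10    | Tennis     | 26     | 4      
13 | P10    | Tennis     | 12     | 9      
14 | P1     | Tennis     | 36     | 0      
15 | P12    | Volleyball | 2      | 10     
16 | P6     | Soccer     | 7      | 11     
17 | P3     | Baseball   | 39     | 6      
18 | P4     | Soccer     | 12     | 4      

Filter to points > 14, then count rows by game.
SELECT game, COUNT(*)
FROM scores
WHERE points > 14
GROUP BY game

Note: WHERE filters rows before grouping.

Result:
  Baseball: 2
  Hockey: 1
  Soccer: 2
  Tennis: 3
  Volleyball: 1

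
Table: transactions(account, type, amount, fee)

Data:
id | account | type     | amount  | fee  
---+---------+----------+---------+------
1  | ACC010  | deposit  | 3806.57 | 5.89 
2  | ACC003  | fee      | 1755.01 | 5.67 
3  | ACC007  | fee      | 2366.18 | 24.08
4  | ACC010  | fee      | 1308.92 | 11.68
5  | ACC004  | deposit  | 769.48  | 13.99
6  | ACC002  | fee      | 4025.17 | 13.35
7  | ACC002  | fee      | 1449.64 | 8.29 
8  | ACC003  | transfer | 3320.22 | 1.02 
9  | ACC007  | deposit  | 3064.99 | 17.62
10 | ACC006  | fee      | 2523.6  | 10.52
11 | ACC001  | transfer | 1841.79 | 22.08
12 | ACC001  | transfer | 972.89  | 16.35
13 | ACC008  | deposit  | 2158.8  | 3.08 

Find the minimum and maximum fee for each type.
SELECT type, MIN(fee), MAX(fee)
FROM transactions
GROUP BY type

Result:
  deposit: min=3.08, max=17.62
  fee: min=5.67, max=24.08
  transfer: min=1.02, max=22.08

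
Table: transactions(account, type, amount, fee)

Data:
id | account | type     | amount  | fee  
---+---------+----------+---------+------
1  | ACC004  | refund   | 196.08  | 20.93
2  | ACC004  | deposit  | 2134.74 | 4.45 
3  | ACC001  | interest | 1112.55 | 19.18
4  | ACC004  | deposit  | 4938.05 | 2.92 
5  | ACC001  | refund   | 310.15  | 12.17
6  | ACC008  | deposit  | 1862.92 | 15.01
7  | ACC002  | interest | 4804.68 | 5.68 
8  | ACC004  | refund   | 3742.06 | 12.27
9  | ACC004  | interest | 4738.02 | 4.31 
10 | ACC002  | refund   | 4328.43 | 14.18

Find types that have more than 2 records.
SELECT type, COUNT(*) as cnt
FROM transactions
GROUP BY type
HAVING COUNT(*) > 2

Result:
  deposit: 3
  interest: 3
  refund: 4

Note: HAVING filters groups after aggregation, WHERE filters rows before.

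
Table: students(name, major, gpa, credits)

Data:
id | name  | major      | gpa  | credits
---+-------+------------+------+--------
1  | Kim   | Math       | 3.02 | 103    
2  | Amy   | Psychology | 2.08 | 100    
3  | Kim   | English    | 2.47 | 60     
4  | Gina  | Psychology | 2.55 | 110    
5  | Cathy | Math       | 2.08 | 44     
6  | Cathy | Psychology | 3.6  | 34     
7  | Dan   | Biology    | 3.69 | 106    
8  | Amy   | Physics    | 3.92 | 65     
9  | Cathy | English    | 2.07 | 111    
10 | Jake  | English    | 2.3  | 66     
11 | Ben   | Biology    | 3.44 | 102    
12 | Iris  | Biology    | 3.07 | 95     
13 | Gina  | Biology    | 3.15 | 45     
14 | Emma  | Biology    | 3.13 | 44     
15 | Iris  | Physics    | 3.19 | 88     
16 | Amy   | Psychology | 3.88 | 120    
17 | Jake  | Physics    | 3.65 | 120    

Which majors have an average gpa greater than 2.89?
SELECT major, AVG(gpa)
FROM students
GROUP BY major
HAVING AVG(gpa) > 2.89

Result:
  Biology: avg=3.30
  Physics: avg=3.59
  Psychology: avg=3.03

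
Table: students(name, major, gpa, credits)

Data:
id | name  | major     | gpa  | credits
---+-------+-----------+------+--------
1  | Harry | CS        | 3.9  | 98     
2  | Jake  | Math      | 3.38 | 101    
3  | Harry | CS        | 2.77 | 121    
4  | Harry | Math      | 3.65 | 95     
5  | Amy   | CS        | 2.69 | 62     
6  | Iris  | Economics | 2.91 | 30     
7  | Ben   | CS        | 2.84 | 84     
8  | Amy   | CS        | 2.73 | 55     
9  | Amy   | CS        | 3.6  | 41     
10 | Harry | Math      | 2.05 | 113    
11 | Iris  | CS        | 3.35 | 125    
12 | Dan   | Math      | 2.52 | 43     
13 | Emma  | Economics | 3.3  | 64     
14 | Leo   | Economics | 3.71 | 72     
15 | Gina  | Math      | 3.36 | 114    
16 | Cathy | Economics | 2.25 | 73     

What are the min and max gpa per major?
SELECT major, MIN(gpa), MAX(gpa)
FROM students
GROUP BY major

Result:
  CS: min=2.69, max=3.90
  Economics: min=2.25, max=3.71
  Math: min=2.05, max=3.65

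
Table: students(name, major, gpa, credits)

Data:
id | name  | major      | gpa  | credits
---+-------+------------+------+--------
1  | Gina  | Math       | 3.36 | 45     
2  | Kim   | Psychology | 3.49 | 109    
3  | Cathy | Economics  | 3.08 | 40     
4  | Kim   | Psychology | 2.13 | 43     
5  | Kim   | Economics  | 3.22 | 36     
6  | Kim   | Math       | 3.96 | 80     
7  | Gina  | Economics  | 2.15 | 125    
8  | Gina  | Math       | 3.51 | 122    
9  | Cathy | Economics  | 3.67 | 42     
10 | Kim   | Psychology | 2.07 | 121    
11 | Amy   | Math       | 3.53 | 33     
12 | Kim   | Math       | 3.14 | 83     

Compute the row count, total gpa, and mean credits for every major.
SELECT major,
       COUNT(*) as cnt,
       SUM(gpa) as total_gpa,
       AVG(credits) as avg_credits
FROM students
GROUP BY major

Result:
  Economics: 4 records, 12.12 total gpa, 60.75 avg credits
  Math: 5 records, 17.50 total gpa, 72.60 avg credits
  Psychology: 3 records, 7.69 total gpa, 91.00 avg credits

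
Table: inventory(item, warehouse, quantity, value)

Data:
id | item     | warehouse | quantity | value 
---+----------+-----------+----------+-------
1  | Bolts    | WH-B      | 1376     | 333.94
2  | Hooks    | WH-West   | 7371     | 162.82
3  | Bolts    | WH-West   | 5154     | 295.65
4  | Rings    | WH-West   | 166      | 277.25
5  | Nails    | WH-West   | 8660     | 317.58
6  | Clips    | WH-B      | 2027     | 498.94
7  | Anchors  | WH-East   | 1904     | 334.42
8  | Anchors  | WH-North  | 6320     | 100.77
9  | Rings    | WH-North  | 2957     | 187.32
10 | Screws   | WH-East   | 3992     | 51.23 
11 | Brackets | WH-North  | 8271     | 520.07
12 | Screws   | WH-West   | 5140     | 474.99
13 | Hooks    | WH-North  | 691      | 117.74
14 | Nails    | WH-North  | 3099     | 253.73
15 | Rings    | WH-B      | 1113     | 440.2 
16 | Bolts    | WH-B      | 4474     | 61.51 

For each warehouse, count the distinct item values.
SELECT warehouse, COUNT(DISTINCT item)
FROM inventory
GROUP BY warehouse

Result:
  WH-B: 3 distinct
  WH-East: 2 distinct
  WH-North: 5 distinct
  WH-West: 5 distinct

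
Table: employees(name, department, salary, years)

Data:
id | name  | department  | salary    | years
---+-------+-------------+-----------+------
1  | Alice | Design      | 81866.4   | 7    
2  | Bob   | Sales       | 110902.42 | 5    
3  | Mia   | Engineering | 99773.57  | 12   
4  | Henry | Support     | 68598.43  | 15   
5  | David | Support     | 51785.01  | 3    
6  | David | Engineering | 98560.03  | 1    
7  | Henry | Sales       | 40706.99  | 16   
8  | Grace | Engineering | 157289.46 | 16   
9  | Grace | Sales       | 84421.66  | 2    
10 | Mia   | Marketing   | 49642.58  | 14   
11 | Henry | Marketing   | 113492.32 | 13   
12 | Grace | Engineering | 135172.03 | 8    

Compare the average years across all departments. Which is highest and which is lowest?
SELECT department, AVG(years)
FROM employees
GROUP BY department
ORDER BY AVG(years)

All groups:
  Design: 7.00
  Sales: 7.67
  Support: 9.00
  Engineering: 9.25
  Marketing: 13.50

Highest: Marketing (13.50)
Lowest: Design (7.00)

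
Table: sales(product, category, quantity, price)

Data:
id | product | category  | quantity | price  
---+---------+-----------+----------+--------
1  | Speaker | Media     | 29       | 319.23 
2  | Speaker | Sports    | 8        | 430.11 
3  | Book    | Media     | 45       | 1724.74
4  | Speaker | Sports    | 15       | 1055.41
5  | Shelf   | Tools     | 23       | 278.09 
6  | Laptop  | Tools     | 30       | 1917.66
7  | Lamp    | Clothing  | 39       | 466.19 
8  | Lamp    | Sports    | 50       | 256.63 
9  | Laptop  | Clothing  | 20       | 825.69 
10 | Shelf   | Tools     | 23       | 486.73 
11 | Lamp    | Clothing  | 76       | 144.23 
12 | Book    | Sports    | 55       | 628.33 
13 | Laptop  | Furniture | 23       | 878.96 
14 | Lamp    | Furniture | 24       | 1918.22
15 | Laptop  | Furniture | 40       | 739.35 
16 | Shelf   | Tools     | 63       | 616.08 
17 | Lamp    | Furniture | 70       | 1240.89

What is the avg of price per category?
SELECT category, AVG(price) as result
FROM sales
GROUP BY category

Result:
  Clothing: 478.70
  Furniture: 1194.36
  Media: 1021.99
  Sports: 592.62
  Tools: 824.64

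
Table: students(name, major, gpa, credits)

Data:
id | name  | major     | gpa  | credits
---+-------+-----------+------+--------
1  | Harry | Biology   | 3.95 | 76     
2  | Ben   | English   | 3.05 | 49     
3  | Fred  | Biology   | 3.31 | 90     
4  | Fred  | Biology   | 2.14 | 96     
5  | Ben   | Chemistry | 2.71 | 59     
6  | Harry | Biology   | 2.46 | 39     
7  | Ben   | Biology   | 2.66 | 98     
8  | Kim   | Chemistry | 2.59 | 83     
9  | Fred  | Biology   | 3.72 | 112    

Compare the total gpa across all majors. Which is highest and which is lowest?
SELECT major, SUM(gpa)
FROM students
GROUP BY major
ORDER BY SUM(gpa)

All groups:
  English: 3.05
  Chemistry: 5.30
  Biology: 18.24

Highest: Biology (18.24)
Lowest: English (3.05)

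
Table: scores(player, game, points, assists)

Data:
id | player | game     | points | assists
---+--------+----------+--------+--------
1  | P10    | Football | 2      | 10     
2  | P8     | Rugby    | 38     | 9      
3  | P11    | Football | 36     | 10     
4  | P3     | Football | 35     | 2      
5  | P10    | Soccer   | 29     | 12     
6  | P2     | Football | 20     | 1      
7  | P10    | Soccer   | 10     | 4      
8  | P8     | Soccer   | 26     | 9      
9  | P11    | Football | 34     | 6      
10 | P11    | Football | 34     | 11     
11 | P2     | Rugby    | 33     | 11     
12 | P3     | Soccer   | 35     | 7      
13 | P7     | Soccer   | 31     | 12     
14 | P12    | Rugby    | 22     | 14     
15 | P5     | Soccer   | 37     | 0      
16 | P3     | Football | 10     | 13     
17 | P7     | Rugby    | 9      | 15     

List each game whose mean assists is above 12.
SELECT game, AVG(assists)
FROM scores
GROUP BY game
HAVING AVG(assists) > 12

Result:
  Rugby: avg=12.25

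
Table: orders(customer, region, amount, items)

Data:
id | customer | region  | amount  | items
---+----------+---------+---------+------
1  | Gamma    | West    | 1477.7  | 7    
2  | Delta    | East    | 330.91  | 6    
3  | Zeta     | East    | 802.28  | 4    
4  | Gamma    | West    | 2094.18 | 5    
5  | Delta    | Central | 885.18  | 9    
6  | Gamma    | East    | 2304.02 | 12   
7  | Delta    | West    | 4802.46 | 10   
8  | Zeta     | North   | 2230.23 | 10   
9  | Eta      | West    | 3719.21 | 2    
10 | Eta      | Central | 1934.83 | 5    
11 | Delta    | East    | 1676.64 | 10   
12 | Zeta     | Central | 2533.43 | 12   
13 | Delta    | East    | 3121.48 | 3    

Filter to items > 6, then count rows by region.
SELECT region, COUNT(*)
FROM orders
WHERE items > 6
GROUP BY region

Note: WHERE filters rows before grouping.

Result:
  Central: 2
  East: 2
  North: 1
  West: 2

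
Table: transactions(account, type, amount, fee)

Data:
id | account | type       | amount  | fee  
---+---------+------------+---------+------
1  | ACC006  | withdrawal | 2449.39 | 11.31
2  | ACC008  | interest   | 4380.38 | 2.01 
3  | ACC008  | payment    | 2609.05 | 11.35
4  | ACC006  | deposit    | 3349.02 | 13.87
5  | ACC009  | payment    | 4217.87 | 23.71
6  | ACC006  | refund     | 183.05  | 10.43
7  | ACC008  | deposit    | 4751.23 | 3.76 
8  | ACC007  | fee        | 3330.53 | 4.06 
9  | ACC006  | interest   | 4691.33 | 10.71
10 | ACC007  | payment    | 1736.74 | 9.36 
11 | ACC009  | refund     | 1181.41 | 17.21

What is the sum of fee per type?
SELECT type, SUM(fee) as result
FROM transactions
GROUP BY type

Result:
  deposit: 17.63
  fee: 4.06
  interest: 12.72
  payment: 44.42
  refund: 27.64
  withdrawal: 11.31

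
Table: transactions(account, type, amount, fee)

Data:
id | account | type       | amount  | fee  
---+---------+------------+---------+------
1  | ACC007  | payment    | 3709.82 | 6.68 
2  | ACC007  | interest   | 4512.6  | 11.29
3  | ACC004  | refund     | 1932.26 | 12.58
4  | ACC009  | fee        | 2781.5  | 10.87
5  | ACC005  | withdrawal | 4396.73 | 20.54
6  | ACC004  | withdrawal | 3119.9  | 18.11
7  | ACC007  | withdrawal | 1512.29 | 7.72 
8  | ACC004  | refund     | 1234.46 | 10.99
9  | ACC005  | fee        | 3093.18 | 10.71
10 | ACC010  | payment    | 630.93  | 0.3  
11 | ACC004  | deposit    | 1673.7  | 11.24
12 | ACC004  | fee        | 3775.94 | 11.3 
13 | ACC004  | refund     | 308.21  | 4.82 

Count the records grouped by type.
SELECT type, COUNT(*) as count
FROM transactions
GROUP BY type

Result:
  deposit: 1
  fee: 3
  interest: 1
  payment: 2
  refund: 3
  withdrawal: 3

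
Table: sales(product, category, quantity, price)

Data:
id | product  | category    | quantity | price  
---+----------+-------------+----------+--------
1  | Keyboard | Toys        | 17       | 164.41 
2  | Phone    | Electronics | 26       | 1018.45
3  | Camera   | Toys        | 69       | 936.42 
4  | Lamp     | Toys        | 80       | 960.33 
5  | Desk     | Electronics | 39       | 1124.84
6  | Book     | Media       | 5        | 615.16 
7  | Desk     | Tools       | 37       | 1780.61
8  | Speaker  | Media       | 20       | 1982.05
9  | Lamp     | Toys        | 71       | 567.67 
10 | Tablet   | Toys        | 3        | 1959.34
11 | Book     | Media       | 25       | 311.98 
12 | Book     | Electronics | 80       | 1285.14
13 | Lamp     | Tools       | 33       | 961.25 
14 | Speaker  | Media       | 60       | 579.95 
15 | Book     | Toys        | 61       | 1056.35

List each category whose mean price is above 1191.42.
SELECT category, AVG(price)
FROM sales
GROUP BY category
HAVING AVG(price) > 1191.42

Result:
  Tools: avg=1370.93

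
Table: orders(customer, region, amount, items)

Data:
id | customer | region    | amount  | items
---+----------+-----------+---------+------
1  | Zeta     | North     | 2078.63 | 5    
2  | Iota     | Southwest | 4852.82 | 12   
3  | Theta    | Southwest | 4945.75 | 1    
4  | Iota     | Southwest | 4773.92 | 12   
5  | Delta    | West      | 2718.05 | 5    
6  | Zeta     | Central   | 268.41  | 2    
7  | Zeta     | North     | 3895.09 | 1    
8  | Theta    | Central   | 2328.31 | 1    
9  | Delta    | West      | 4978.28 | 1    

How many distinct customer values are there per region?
SELECT region, COUNT(DISTINCT customer)
FROM orders
GROUP BY region

Result:
  Central: 2 distinct
  North: 1 distinct
  Southwest: 2 distinct
  West: 1 distinct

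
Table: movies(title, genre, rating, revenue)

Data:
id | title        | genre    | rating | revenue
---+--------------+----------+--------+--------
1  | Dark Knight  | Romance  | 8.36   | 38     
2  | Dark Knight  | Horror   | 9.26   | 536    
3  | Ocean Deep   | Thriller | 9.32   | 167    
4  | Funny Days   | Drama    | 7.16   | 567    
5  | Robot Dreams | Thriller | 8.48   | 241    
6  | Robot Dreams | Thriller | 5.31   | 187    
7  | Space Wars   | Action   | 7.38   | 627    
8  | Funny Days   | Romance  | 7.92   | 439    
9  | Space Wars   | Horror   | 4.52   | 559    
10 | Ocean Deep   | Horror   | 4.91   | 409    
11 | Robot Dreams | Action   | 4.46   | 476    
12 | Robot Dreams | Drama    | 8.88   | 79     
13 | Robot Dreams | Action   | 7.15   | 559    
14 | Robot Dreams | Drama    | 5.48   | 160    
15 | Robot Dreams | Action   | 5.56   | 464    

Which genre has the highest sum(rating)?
SELECT genre, SUM(rating) as val
FROM movies
GROUP BY genre
ORDER BY val DESC
LIMIT 1

Result: Action with sum(rating) = 24.55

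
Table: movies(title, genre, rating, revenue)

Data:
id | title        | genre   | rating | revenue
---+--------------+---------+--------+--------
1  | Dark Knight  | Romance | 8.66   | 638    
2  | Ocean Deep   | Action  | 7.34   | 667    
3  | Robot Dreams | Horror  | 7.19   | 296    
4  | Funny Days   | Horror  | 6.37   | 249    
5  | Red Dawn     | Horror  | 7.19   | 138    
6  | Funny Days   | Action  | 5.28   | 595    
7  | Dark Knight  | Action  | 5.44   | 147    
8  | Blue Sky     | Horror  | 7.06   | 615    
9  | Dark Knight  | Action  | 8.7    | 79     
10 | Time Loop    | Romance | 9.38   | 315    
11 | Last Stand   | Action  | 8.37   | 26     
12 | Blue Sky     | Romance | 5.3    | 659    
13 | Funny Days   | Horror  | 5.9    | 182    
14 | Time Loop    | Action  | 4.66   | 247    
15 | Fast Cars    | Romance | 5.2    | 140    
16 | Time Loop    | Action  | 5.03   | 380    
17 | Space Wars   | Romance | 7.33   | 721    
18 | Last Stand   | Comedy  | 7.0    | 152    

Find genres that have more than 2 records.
SELECT genre, COUNT(*) as cnt
FROM movies
GROUP BY genre
HAVING COUNT(*) > 2

Result:
  Action: 7
  Horror: 5
  Romance: 5

Note: HAVING filters groups after aggregation, WHERE filters rows before.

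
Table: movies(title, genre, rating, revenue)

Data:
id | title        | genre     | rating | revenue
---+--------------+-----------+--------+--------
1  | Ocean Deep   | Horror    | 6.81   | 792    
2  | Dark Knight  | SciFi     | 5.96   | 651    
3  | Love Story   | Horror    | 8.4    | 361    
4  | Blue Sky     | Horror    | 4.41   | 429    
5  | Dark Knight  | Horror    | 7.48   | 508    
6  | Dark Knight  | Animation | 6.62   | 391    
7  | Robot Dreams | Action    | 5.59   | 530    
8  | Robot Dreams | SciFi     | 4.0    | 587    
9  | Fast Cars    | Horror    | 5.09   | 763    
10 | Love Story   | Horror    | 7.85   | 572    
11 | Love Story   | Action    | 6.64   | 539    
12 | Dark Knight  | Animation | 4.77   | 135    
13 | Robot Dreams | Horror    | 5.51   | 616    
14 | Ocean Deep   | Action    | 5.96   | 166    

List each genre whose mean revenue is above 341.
SELECT genre, AVG(revenue)
FROM movies
GROUP BY genre
HAVING AVG(revenue) > 341

Result:
  Action: avg=411.67
  Horror: avg=577.29
  SciFi: avg=619.00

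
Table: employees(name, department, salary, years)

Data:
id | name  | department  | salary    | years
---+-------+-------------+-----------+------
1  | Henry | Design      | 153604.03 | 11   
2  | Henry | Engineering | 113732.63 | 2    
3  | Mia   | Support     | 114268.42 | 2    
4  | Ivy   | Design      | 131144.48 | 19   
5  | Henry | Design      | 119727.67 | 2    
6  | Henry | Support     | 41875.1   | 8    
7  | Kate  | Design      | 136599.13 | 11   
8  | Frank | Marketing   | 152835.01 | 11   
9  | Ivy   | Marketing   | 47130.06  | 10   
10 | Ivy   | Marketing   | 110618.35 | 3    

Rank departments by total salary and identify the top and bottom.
SELECT department, SUM(salary)
FROM employees
GROUP BY department
ORDER BY SUM(salary)

All groups:
  Engineering: 113732.63
  Support: 156143.52
  Marketing: 310583.42
  Design: 541075.31

Highest: Design (541075.31)
Lowest: Engineering (113732.63)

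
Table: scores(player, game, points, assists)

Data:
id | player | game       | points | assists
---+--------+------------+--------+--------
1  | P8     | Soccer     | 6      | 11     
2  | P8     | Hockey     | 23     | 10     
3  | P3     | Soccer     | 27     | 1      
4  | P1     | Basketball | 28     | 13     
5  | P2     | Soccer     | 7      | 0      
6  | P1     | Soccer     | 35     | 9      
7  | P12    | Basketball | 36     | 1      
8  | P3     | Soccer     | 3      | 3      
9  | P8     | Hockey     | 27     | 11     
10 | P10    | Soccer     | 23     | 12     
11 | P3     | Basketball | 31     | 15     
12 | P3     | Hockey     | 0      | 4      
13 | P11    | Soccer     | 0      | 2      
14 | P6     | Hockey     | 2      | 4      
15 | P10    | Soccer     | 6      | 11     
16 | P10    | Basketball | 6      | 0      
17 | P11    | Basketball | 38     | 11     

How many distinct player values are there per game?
SELECT game, COUNT(DISTINCT player)
FROM scores
GROUP BY game

Result:
  Basketball: 5 distinct
  Hockey: 3 distinct
  Soccer: 6 distinct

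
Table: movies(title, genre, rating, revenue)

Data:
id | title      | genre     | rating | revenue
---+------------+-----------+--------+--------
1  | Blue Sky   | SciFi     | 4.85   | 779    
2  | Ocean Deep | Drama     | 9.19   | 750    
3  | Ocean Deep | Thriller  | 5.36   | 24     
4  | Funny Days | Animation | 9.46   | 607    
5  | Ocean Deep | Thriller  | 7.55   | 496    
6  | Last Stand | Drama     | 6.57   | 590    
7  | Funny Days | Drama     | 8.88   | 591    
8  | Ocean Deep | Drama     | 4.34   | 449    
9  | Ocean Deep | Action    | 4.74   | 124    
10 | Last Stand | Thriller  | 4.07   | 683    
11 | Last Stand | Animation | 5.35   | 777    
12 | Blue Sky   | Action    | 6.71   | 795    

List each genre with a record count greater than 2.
SELECT genre, COUNT(*) as cnt
FROM movies
GROUP BY genre
HAVING COUNT(*) > 2

Result:
  Drama: 4
  Thriller: 3

Note: HAVING filters groups after aggregation, WHERE filters rows before.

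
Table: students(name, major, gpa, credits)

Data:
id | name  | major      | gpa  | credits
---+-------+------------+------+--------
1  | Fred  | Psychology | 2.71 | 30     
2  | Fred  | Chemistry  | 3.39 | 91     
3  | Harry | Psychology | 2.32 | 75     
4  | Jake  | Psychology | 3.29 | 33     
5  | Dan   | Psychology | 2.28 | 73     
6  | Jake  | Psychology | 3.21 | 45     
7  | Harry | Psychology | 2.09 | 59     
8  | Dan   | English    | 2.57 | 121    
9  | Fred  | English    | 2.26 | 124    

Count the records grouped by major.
SELECT major, COUNT(*) as count
FROM students
GROUP BY major

Result:
  Chemistry: 1
  English: 2
  Psychology: 6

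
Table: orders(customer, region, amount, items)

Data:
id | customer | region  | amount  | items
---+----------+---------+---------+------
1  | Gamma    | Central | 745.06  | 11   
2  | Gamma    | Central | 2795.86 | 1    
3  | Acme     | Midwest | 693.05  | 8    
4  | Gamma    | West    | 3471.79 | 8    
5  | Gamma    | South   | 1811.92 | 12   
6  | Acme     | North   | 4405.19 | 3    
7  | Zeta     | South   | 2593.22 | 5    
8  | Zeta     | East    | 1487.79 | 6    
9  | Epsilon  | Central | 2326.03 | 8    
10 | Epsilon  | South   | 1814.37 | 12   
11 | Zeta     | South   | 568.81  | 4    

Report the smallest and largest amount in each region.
SELECT region, MIN(amount), MAX(amount)
FROM orders
GROUP BY region

Result:
  Central: min=745.06, max=2795.86
  East: min=1487.79, max=1487.79
  Midwest: min=693.05, max=693.05
  North: min=4405.19, max=4405.19
  South: min=568.81, max=2593.22
  West: min=3471.79, max=3471.79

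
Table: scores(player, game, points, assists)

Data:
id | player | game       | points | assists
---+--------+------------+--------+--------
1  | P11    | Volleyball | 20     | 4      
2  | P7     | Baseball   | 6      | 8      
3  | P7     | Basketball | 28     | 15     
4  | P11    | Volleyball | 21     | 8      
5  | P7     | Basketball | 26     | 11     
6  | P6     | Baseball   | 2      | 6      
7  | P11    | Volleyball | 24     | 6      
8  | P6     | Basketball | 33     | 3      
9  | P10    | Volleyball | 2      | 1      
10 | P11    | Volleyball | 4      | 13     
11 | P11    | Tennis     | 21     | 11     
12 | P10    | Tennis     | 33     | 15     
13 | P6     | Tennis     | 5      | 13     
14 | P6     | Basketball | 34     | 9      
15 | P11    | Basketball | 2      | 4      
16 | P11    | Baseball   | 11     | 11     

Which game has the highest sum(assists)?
SELECT game, SUM(assists) as val
FROM scores
GROUP BY game
ORDER BY val DESC
LIMIT 1

Result: Basketball with sum(assists) = 42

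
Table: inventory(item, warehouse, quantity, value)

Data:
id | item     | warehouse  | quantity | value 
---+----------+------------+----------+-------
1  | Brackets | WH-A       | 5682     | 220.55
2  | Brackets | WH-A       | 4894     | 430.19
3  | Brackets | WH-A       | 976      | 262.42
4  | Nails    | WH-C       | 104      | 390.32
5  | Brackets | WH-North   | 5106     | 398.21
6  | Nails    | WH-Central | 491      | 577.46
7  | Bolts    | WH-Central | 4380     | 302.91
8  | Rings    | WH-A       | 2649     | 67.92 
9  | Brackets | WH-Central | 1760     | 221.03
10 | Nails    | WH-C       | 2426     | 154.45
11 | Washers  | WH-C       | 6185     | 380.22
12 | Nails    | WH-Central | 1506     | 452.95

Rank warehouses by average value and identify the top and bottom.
SELECT warehouse, AVG(value)
FROM inventory
GROUP BY warehouse
ORDER BY AVG(value)

All groups:
  WH-A: 245.27
  WH-C: 308.33
  WH-Central: 388.59
  WH-North: 398.21

Highest: WH-North (398.21)
Lowest: WH-A (245.27)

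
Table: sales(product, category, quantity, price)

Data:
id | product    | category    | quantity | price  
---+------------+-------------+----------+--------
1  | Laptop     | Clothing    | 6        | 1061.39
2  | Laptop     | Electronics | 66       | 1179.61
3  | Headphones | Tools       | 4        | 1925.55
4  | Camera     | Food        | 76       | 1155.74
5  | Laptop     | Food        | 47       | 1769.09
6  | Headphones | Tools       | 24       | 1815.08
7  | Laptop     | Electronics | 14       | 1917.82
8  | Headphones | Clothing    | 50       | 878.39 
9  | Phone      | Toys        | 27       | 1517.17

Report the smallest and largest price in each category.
SELECT category, MIN(price), MAX(price)
FROM sales
GROUP BY category

Result:
  Clothing: min=878.39, max=1061.39
  Electronics: min=1179.61, max=1917.82
  Food: min=1155.74, max=1769.09
  Tools: min=1815.08, max=1925.55
  Toys: min=1517.17, max=1517.17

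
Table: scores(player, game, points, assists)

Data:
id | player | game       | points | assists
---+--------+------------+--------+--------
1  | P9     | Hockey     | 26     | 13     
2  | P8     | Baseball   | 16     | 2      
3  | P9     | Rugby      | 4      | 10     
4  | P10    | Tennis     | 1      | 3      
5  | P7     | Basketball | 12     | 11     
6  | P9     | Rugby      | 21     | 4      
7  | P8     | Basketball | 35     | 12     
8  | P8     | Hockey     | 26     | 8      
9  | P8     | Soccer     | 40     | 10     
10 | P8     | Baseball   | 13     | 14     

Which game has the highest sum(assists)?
SELECT game, SUM(assists) as val
FROM scores
GROUP BY game
ORDER BY val DESC
LIMIT 1

Result: Basketball with sum(assists) = 23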